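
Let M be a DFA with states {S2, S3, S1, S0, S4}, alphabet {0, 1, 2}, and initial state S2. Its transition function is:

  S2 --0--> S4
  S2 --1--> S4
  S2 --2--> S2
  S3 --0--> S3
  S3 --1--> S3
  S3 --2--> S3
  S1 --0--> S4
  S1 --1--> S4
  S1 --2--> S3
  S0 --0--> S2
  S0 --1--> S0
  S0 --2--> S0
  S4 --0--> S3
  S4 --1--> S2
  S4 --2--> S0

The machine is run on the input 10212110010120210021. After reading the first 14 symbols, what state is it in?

S2 → S4 → S3 → S3 → S3 → S3 → S3 → S3 → S3 → S3 → S3 → S3 → S3 → S3 → S3
After 14 symbols: S3.

S3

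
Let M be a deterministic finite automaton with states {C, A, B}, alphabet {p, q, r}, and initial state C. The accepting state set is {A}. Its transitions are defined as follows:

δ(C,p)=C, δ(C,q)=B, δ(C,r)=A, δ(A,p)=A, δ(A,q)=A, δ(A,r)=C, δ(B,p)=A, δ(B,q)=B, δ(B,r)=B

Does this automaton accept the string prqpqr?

No

start at C
read 'p': C → C
read 'r': C → A
read 'q': A → A
read 'p': A → A
read 'q': A → A
read 'r': A → C
End state C is not accepting.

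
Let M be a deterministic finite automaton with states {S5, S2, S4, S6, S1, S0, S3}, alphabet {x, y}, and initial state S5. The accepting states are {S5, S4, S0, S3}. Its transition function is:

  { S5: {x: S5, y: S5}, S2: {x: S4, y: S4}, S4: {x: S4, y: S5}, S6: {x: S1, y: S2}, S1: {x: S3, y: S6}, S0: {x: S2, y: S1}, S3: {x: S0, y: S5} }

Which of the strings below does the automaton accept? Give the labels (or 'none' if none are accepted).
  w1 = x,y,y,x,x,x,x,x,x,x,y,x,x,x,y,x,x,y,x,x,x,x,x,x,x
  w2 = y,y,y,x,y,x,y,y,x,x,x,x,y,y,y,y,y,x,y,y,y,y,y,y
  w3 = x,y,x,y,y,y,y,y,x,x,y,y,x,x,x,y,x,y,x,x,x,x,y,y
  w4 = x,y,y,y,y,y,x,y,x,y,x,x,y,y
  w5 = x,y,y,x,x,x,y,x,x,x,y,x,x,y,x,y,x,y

w1: S5 → S5 → S5 → S5 → S5 → S5 → S5 → S5 → S5 → S5 → S5 → S5 → S5 → S5 → S5 → S5 → S5 → S5 → S5 → S5 → S5 → S5 → S5 → S5 → S5 → S5  → end S5, accepted
w2: S5 → S5 → S5 → S5 → S5 → S5 → S5 → S5 → S5 → S5 → S5 → S5 → S5 → S5 → S5 → S5 → S5 → S5 → S5 → S5 → S5 → S5 → S5 → S5 → S5  → end S5, accepted
w3: S5 → S5 → S5 → S5 → S5 → S5 → S5 → S5 → S5 → S5 → S5 → S5 → S5 → S5 → S5 → S5 → S5 → S5 → S5 → S5 → S5 → S5 → S5 → S5 → S5  → end S5, accepted
w4: S5 → S5 → S5 → S5 → S5 → S5 → S5 → S5 → S5 → S5 → S5 → S5 → S5 → S5 → S5  → end S5, accepted
w5: S5 → S5 → S5 → S5 → S5 → S5 → S5 → S5 → S5 → S5 → S5 → S5 → S5 → S5 → S5 → S5 → S5 → S5 → S5  → end S5, accepted

w1, w2, w3, w4, w5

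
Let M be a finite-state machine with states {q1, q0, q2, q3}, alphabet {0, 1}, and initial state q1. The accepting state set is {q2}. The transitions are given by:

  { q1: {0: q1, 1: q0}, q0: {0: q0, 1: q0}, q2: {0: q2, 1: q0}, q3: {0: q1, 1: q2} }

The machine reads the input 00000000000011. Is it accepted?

No

start at q1
read '0': q1 → q1
read '0': q1 → q1
read '0': q1 → q1
read '0': q1 → q1
read '0': q1 → q1
read '0': q1 → q1
read '0': q1 → q1
read '0': q1 → q1
read '0': q1 → q1
read '0': q1 → q1
read '0': q1 → q1
read '0': q1 → q1
read '1': q1 → q0
read '1': q0 → q0
End state q0 is not accepting.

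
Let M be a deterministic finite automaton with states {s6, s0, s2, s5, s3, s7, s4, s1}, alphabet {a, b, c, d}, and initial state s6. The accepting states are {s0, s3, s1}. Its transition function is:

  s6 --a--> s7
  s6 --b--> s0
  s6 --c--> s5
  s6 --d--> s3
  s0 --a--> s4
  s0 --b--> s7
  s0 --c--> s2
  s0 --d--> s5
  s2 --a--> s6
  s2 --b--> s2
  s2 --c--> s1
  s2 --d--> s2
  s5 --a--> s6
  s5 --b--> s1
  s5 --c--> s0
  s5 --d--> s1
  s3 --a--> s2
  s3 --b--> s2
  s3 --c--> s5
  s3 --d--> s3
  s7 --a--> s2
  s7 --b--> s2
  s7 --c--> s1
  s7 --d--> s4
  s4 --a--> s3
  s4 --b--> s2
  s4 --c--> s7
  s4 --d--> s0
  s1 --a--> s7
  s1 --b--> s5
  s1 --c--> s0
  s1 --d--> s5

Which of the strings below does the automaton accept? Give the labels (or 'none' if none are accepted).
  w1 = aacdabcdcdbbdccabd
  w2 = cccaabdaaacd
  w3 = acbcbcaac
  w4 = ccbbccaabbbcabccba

w1: Trace: s6 -a-> s7 -a-> s2 -c-> s1 -d-> s5 -a-> s6 -b-> s0 -c-> s2 -d-> s2 -c-> s1 -d-> s5 -b-> s1 -b-> s5 -d-> s1 -c-> s0 -c-> s2 -a-> s6 -b-> s0 -d-> s5  → end s5, rejected
w2: Trace: s6 -c-> s5 -c-> s0 -c-> s2 -a-> s6 -a-> s7 -b-> s2 -d-> s2 -a-> s6 -a-> s7 -a-> s2 -c-> s1 -d-> s5  → end s5, rejected
w3: Trace: s6 -a-> s7 -c-> s1 -b-> s5 -c-> s0 -b-> s7 -c-> s1 -a-> s7 -a-> s2 -c-> s1  → end s1, accepted
w4: Trace: s6 -c-> s5 -c-> s0 -b-> s7 -b-> s2 -c-> s1 -c-> s0 -a-> s4 -a-> s3 -b-> s2 -b-> s2 -b-> s2 -c-> s1 -a-> s7 -b-> s2 -c-> s1 -c-> s0 -b-> s7 -a-> s2  → end s2, rejected

w3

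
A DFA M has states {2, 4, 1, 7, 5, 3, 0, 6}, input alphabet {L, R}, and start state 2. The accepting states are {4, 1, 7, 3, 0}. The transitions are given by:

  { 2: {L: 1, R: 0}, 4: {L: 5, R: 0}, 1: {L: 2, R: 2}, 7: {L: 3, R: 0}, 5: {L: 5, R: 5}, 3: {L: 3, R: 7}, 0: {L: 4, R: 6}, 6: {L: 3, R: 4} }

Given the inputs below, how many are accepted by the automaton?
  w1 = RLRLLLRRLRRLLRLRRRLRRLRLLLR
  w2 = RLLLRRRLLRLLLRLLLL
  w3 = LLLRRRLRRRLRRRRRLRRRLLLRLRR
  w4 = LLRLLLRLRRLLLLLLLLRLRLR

0

w1:
  start at 2
  read 'R': 2 → 0
  read 'L': 0 → 4
  read 'R': 4 → 0
  read 'L': 0 → 4
  read 'L': 4 → 5
  read 'L': 5 → 5
  read 'R': 5 → 5
  read 'R': 5 → 5
  read 'L': 5 → 5
  read 'R': 5 → 5
  read 'R': 5 → 5
  read 'L': 5 → 5
  read 'L': 5 → 5
  read 'R': 5 → 5
  read 'L': 5 → 5
  read 'R': 5 → 5
  read 'R': 5 → 5
  read 'R': 5 → 5
  read 'L': 5 → 5
  read 'R': 5 → 5
  read 'R': 5 → 5
  read 'L': 5 → 5
  read 'R': 5 → 5
  read 'L': 5 → 5
  read 'L': 5 → 5
  read 'L': 5 → 5
  read 'R': 5 → 5
  end 5, rejected
w2:
  start at 2
  read 'R': 2 → 0
  read 'L': 0 → 4
  read 'L': 4 → 5
  read 'L': 5 → 5
  read 'R': 5 → 5
  read 'R': 5 → 5
  read 'R': 5 → 5
  read 'L': 5 → 5
  read 'L': 5 → 5
  read 'R': 5 → 5
  read 'L': 5 → 5
  read 'L': 5 → 5
  read 'L': 5 → 5
  read 'R': 5 → 5
  read 'L': 5 → 5
  read 'L': 5 → 5
  read 'L': 5 → 5
  read 'L': 5 → 5
  end 5, rejected
w3:
  start at 2
  read 'L': 2 → 1
  read 'L': 1 → 2
  read 'L': 2 → 1
  read 'R': 1 → 2
  read 'R': 2 → 0
  read 'R': 0 → 6
  read 'L': 6 → 3
  read 'R': 3 → 7
  read 'R': 7 → 0
  read 'R': 0 → 6
  read 'L': 6 → 3
  read 'R': 3 → 7
  read 'R': 7 → 0
  read 'R': 0 → 6
  read 'R': 6 → 4
  read 'R': 4 → 0
  read 'L': 0 → 4
  read 'R': 4 → 0
  read 'R': 0 → 6
  read 'R': 6 → 4
  read 'L': 4 → 5
  read 'L': 5 → 5
  read 'L': 5 → 5
  read 'R': 5 → 5
  read 'L': 5 → 5
  read 'R': 5 → 5
  read 'R': 5 → 5
  end 5, rejected
w4:
  start at 2
  read 'L': 2 → 1
  read 'L': 1 → 2
  read 'R': 2 → 0
  read 'L': 0 → 4
  read 'L': 4 → 5
  read 'L': 5 → 5
  read 'R': 5 → 5
  read 'L': 5 → 5
  read 'R': 5 → 5
  read 'R': 5 → 5
  read 'L': 5 → 5
  read 'L': 5 → 5
  read 'L': 5 → 5
  read 'L': 5 → 5
  read 'L': 5 → 5
  read 'L': 5 → 5
  read 'L': 5 → 5
  read 'L': 5 → 5
  read 'R': 5 → 5
  read 'L': 5 → 5
  read 'R': 5 → 5
  read 'L': 5 → 5
  read 'R': 5 → 5
  end 5, rejected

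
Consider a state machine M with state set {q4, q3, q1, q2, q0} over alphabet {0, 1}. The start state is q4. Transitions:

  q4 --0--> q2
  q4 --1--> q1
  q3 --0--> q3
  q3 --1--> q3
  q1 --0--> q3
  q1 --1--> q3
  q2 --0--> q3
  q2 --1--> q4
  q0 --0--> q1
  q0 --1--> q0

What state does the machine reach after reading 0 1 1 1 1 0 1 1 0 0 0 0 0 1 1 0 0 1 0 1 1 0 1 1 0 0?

start at q4
read '0': q4 → q2
read '1': q2 → q4
read '1': q4 → q1
read '1': q1 → q3
read '1': q3 → q3
read '0': q3 → q3
read '1': q3 → q3
read '1': q3 → q3
read '0': q3 → q3
read '0': q3 → q3
read '0': q3 → q3
read '0': q3 → q3
read '0': q3 → q3
read '1': q3 → q3
read '1': q3 → q3
read '0': q3 → q3
read '0': q3 → q3
read '1': q3 → q3
read '0': q3 → q3
read '1': q3 → q3
read '1': q3 → q3
read '0': q3 → q3
read '1': q3 → q3
read '1': q3 → q3
read '0': q3 → q3
read '0': q3 → q3

q3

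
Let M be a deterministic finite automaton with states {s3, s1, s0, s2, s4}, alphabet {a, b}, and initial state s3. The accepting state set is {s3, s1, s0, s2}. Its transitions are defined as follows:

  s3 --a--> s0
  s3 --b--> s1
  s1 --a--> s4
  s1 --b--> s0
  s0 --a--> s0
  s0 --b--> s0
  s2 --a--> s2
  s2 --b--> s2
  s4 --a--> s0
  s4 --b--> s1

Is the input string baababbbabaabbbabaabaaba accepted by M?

start at s3
read 'b': s3 → s1
read 'a': s1 → s4
read 'a': s4 → s0
read 'b': s0 → s0
read 'a': s0 → s0
read 'b': s0 → s0
read 'b': s0 → s0
read 'b': s0 → s0
read 'a': s0 → s0
read 'b': s0 → s0
read 'a': s0 → s0
read 'a': s0 → s0
read 'b': s0 → s0
read 'b': s0 → s0
read 'b': s0 → s0
read 'a': s0 → s0
read 'b': s0 → s0
read 'a': s0 → s0
read 'a': s0 → s0
read 'b': s0 → s0
read 'a': s0 → s0
read 'a': s0 → s0
read 'b': s0 → s0
read 'a': s0 → s0
End state s0 is accepting.

Yes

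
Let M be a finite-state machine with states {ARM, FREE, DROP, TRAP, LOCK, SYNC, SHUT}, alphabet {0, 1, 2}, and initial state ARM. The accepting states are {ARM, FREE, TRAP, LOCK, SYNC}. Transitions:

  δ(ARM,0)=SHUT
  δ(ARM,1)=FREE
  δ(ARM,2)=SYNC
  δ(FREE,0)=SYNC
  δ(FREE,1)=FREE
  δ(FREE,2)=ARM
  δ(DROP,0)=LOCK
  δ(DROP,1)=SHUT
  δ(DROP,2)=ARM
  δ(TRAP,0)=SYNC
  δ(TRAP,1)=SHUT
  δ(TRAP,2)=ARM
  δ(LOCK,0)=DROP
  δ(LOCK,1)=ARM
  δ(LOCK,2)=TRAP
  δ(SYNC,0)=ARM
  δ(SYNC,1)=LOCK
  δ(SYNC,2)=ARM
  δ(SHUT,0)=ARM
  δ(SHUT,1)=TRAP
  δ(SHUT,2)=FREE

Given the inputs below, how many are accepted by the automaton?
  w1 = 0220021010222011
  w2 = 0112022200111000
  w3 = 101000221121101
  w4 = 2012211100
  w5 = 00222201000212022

4

w1:
  start at ARM
  read '0': ARM → SHUT
  read '2': SHUT → FREE
  read '2': FREE → ARM
  read '0': ARM → SHUT
  read '0': SHUT → ARM
  read '2': ARM → SYNC
  read '1': SYNC → LOCK
  read '0': LOCK → DROP
  read '1': DROP → SHUT
  read '0': SHUT → ARM
  read '2': ARM → SYNC
  read '2': SYNC → ARM
  read '2': ARM → SYNC
  read '0': SYNC → ARM
  read '1': ARM → FREE
  read '1': FREE → FREE
  end FREE, accepted
w2:
  start at ARM
  read '0': ARM → SHUT
  read '1': SHUT → TRAP
  read '1': TRAP → SHUT
  read '2': SHUT → FREE
  read '0': FREE → SYNC
  read '2': SYNC → ARM
  read '2': ARM → SYNC
  read '2': SYNC → ARM
  read '0': ARM → SHUT
  read '0': SHUT → ARM
  read '1': ARM → FREE
  read '1': FREE → FREE
  read '1': FREE → FREE
  read '0': FREE → SYNC
  read '0': SYNC → ARM
  read '0': ARM → SHUT
  end SHUT, rejected
w3:
  start at ARM
  read '1': ARM → FREE
  read '0': FREE → SYNC
  read '1': SYNC → LOCK
  read '0': LOCK → DROP
  read '0': DROP → LOCK
  read '0': LOCK → DROP
  read '2': DROP → ARM
  read '2': ARM → SYNC
  read '1': SYNC → LOCK
  read '1': LOCK → ARM
  read '2': ARM → SYNC
  read '1': SYNC → LOCK
  read '1': LOCK → ARM
  read '0': ARM → SHUT
  read '1': SHUT → TRAP
  end TRAP, accepted
w4:
  start at ARM
  read '2': ARM → SYNC
  read '0': SYNC → ARM
  read '1': ARM → FREE
  read '2': FREE → ARM
  read '2': ARM → SYNC
  read '1': SYNC → LOCK
  read '1': LOCK → ARM
  read '1': ARM → FREE
  read '0': FREE → SYNC
  read '0': SYNC → ARM
  end ARM, accepted
w5:
  start at ARM
  read '0': ARM → SHUT
  read '0': SHUT → ARM
  read '2': ARM → SYNC
  read '2': SYNC → ARM
  read '2': ARM → SYNC
  read '2': SYNC → ARM
  read '0': ARM → SHUT
  read '1': SHUT → TRAP
  read '0': TRAP → SYNC
  read '0': SYNC → ARM
  read '0': ARM → SHUT
  read '2': SHUT → FREE
  read '1': FREE → FREE
  read '2': FREE → ARM
  read '0': ARM → SHUT
  read '2': SHUT → FREE
  read '2': FREE → ARM
  end ARM, accepted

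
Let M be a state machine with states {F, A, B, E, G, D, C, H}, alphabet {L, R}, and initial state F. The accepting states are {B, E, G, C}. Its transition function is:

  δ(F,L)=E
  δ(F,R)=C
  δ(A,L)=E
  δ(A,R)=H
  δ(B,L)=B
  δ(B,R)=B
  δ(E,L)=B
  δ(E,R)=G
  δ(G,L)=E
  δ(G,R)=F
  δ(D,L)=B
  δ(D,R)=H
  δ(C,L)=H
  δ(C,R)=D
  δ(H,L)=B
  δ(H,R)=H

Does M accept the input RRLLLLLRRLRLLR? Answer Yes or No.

Yes

start at F
read 'R': F → C
read 'R': C → D
read 'L': D → B
read 'L': B → B
read 'L': B → B
read 'L': B → B
read 'L': B → B
read 'R': B → B
read 'R': B → B
read 'L': B → B
read 'R': B → B
read 'L': B → B
read 'L': B → B
read 'R': B → B
End state B is accepting.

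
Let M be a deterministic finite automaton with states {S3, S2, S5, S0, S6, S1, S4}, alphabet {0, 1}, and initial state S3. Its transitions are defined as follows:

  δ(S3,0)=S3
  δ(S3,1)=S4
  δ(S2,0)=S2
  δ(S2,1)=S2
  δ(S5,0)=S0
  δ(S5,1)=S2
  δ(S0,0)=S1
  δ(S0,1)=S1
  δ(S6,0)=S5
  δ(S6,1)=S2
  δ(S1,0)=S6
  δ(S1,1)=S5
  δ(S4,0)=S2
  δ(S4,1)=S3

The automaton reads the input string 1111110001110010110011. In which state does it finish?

S2

S3 → S4 → S3 → S4 → S3 → S4 → S3 → S3 → S3 → S3 → S4 → S3 → S4 → S2 → S2 → S2 → S2 → S2 → S2 → S2 → S2 → S2 → S2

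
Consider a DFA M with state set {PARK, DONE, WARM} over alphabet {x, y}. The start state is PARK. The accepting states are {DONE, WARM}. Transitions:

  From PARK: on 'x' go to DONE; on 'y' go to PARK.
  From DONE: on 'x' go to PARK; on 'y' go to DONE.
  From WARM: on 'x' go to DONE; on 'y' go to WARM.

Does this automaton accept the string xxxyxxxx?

Yes

PARK → DONE → PARK → DONE → DONE → PARK → DONE → PARK → DONE
End state DONE is accepting.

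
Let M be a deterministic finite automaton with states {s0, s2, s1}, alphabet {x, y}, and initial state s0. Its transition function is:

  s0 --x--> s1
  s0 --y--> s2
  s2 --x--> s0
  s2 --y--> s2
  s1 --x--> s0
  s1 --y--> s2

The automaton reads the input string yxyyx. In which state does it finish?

s0 → s2 → s0 → s2 → s2 → s0

s0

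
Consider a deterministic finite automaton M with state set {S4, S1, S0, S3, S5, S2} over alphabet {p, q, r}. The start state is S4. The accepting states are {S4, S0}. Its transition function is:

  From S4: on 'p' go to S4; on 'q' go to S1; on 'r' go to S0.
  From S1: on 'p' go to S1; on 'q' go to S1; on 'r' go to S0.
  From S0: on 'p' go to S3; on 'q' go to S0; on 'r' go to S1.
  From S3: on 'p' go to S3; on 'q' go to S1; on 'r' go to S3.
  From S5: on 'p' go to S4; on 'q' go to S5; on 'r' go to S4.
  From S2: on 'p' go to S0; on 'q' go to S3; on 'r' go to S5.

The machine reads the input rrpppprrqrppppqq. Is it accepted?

No

Trace: S4 -r-> S0 -r-> S1 -p-> S1 -p-> S1 -p-> S1 -p-> S1 -r-> S0 -r-> S1 -q-> S1 -r-> S0 -p-> S3 -p-> S3 -p-> S3 -p-> S3 -q-> S1 -q-> S1
End state S1 is not accepting.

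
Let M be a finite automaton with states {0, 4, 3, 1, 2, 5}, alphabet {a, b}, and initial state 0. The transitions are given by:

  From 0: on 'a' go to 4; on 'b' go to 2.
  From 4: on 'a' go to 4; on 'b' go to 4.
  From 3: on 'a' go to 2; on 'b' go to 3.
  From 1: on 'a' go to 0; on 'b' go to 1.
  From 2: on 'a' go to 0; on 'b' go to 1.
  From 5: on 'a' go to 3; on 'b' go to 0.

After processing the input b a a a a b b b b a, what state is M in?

4

start at 0
read 'b': 0 → 2
read 'a': 2 → 0
read 'a': 0 → 4
read 'a': 4 → 4
read 'a': 4 → 4
read 'b': 4 → 4
read 'b': 4 → 4
read 'b': 4 → 4
read 'b': 4 → 4
read 'a': 4 → 4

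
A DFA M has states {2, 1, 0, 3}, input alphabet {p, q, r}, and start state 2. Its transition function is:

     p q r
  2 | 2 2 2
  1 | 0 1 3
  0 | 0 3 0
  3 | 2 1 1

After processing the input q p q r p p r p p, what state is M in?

2

Trace: 2 -q-> 2 -p-> 2 -q-> 2 -r-> 2 -p-> 2 -p-> 2 -r-> 2 -p-> 2 -p-> 2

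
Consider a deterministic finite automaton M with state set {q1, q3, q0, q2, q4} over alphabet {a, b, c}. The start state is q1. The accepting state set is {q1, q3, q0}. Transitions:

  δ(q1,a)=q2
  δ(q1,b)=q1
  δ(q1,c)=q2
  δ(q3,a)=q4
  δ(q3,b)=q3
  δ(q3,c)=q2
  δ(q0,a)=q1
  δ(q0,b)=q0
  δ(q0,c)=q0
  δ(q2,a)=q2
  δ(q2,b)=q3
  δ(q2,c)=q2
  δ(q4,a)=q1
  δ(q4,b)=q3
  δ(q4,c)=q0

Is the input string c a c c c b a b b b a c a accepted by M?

Yes

start at q1
read 'c': q1 → q2
read 'a': q2 → q2
read 'c': q2 → q2
read 'c': q2 → q2
read 'c': q2 → q2
read 'b': q2 → q3
read 'a': q3 → q4
read 'b': q4 → q3
read 'b': q3 → q3
read 'b': q3 → q3
read 'a': q3 → q4
read 'c': q4 → q0
read 'a': q0 → q1
End state q1 is accepting.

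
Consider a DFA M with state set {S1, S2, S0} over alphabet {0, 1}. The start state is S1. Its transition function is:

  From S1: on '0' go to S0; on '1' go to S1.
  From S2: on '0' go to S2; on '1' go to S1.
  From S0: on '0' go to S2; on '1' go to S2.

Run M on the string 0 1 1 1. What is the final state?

S1

start at S1
read '0': S1 → S0
read '1': S0 → S2
read '1': S2 → S1
read '1': S1 → S1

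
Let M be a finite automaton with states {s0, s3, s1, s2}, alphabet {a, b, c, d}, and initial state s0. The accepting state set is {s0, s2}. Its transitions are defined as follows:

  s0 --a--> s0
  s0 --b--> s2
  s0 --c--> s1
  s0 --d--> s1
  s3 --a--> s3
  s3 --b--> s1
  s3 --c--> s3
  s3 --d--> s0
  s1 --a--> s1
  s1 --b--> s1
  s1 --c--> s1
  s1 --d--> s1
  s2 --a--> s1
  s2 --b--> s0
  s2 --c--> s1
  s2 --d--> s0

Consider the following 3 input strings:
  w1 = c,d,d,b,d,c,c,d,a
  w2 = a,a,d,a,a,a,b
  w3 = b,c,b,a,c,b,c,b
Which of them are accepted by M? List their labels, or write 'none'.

w1:
  start at s0
  read 'c': s0 → s1
  read 'd': s1 → s1
  read 'd': s1 → s1
  read 'b': s1 → s1
  read 'd': s1 → s1
  read 'c': s1 → s1
  read 'c': s1 → s1
  read 'd': s1 → s1
  read 'a': s1 → s1
  end s1, rejected
w2:
  start at s0
  read 'a': s0 → s0
  read 'a': s0 → s0
  read 'd': s0 → s1
  read 'a': s1 → s1
  read 'a': s1 → s1
  read 'a': s1 → s1
  read 'b': s1 → s1
  end s1, rejected
w3:
  start at s0
  read 'b': s0 → s2
  read 'c': s2 → s1
  read 'b': s1 → s1
  read 'a': s1 → s1
  read 'c': s1 → s1
  read 'b': s1 → s1
  read 'c': s1 → s1
  read 'b': s1 → s1
  end s1, rejected

none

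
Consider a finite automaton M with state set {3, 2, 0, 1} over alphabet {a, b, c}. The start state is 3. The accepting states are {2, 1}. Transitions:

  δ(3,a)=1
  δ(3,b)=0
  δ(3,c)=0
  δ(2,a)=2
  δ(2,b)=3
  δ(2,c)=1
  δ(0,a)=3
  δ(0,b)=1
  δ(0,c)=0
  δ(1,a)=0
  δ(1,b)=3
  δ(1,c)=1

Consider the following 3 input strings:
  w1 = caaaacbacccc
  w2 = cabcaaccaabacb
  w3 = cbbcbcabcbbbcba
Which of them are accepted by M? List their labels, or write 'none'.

w2, w3

w1: Trace: 3 -c-> 0 -a-> 3 -a-> 1 -a-> 0 -a-> 3 -c-> 0 -b-> 1 -a-> 0 -c-> 0 -c-> 0 -c-> 0 -c-> 0  → end 0, rejected
w2: Trace: 3 -c-> 0 -a-> 3 -b-> 0 -c-> 0 -a-> 3 -a-> 1 -c-> 1 -c-> 1 -a-> 0 -a-> 3 -b-> 0 -a-> 3 -c-> 0 -b-> 1  → end 1, accepted
w3: Trace: 3 -c-> 0 -b-> 1 -b-> 3 -c-> 0 -b-> 1 -c-> 1 -a-> 0 -b-> 1 -c-> 1 -b-> 3 -b-> 0 -b-> 1 -c-> 1 -b-> 3 -a-> 1  → end 1, accepted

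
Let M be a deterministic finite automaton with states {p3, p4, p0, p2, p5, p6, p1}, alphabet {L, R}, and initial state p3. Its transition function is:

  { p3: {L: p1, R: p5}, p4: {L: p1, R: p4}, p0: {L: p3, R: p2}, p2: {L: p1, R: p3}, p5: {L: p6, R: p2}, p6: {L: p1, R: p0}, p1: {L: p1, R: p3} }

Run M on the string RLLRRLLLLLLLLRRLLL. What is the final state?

start at p3
read 'R': p3 → p5
read 'L': p5 → p6
read 'L': p6 → p1
read 'R': p1 → p3
read 'R': p3 → p5
read 'L': p5 → p6
read 'L': p6 → p1
read 'L': p1 → p1
read 'L': p1 → p1
read 'L': p1 → p1
read 'L': p1 → p1
read 'L': p1 → p1
read 'L': p1 → p1
read 'R': p1 → p3
read 'R': p3 → p5
read 'L': p5 → p6
read 'L': p6 → p1
read 'L': p1 → p1

p1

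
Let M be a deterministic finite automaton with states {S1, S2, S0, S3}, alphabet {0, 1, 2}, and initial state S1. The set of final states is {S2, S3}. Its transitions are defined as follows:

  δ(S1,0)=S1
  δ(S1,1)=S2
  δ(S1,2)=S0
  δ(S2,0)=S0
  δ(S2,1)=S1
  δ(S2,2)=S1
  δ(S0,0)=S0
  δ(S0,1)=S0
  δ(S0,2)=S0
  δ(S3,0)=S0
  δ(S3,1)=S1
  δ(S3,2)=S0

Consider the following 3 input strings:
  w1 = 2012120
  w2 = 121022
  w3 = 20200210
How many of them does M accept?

w1: Trace: S1 -2-> S0 -0-> S0 -1-> S0 -2-> S0 -1-> S0 -2-> S0 -0-> S0  → end S0, rejected
w2: Trace: S1 -1-> S2 -2-> S1 -1-> S2 -0-> S0 -2-> S0 -2-> S0  → end S0, rejected
w3: Trace: S1 -2-> S0 -0-> S0 -2-> S0 -0-> S0 -0-> S0 -2-> S0 -1-> S0 -0-> S0  → end S0, rejected

0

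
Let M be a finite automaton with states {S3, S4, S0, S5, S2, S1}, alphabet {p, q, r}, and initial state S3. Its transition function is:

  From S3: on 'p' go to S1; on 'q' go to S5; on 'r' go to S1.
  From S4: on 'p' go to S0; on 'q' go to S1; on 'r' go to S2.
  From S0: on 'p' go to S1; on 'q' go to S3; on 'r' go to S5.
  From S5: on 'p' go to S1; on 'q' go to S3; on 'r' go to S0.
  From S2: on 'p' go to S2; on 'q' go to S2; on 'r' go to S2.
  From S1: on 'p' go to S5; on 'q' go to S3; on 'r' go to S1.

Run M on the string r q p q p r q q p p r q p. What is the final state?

start at S3
read 'r': S3 → S1
read 'q': S1 → S3
read 'p': S3 → S1
read 'q': S1 → S3
read 'p': S3 → S1
read 'r': S1 → S1
read 'q': S1 → S3
read 'q': S3 → S5
read 'p': S5 → S1
read 'p': S1 → S5
read 'r': S5 → S0
read 'q': S0 → S3
read 'p': S3 → S1

S1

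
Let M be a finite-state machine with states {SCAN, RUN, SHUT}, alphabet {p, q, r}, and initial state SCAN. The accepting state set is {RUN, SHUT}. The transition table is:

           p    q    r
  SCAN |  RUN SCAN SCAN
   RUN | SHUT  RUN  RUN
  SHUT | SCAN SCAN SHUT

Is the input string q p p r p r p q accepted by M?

Trace: SCAN -q-> SCAN -p-> RUN -p-> SHUT -r-> SHUT -p-> SCAN -r-> SCAN -p-> RUN -q-> RUN
End state RUN is accepting.

Yes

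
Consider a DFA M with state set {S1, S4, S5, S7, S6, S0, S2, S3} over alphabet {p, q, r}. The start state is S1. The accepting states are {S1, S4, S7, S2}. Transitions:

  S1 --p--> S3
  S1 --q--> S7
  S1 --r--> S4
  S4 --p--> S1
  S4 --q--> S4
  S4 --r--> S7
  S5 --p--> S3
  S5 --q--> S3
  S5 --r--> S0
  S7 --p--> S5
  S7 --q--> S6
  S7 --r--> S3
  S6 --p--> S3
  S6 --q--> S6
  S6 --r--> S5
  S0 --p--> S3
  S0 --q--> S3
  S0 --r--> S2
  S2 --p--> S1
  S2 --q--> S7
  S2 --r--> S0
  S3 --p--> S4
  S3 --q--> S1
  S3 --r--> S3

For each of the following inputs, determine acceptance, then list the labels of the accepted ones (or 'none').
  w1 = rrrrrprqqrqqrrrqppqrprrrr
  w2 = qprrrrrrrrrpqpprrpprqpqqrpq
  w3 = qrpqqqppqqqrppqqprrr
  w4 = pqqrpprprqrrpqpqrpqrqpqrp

w1:
  start at S1
  read 'r': S1 → S4
  read 'r': S4 → S7
  read 'r': S7 → S3
  read 'r': S3 → S3
  read 'r': S3 → S3
  read 'p': S3 → S4
  read 'r': S4 → S7
  read 'q': S7 → S6
  read 'q': S6 → S6
  read 'r': S6 → S5
  read 'q': S5 → S3
  read 'q': S3 → S1
  read 'r': S1 → S4
  read 'r': S4 → S7
  read 'r': S7 → S3
  read 'q': S3 → S1
  read 'p': S1 → S3
  read 'p': S3 → S4
  read 'q': S4 → S4
  read 'r': S4 → S7
  read 'p': S7 → S5
  read 'r': S5 → S0
  read 'r': S0 → S2
  read 'r': S2 → S0
  read 'r': S0 → S2
  end S2, accepted
w2:
  start at S1
  read 'q': S1 → S7
  read 'p': S7 → S5
  read 'r': S5 → S0
  read 'r': S0 → S2
  read 'r': S2 → S0
  read 'r': S0 → S2
  read 'r': S2 → S0
  read 'r': S0 → S2
  read 'r': S2 → S0
  read 'r': S0 → S2
  read 'r': S2 → S0
  read 'p': S0 → S3
  read 'q': S3 → S1
  read 'p': S1 → S3
  read 'p': S3 → S4
  read 'r': S4 → S7
  read 'r': S7 → S3
  read 'p': S3 → S4
  read 'p': S4 → S1
  read 'r': S1 → S4
  read 'q': S4 → S4
  read 'p': S4 → S1
  read 'q': S1 → S7
  read 'q': S7 → S6
  read 'r': S6 → S5
  read 'p': S5 → S3
  read 'q': S3 → S1
  end S1, accepted
w3:
  start at S1
  read 'q': S1 → S7
  read 'r': S7 → S3
  read 'p': S3 → S4
  read 'q': S4 → S4
  read 'q': S4 → S4
  read 'q': S4 → S4
  read 'p': S4 → S1
  read 'p': S1 → S3
  read 'q': S3 → S1
  read 'q': S1 → S7
  read 'q': S7 → S6
  read 'r': S6 → S5
  read 'p': S5 → S3
  read 'p': S3 → S4
  read 'q': S4 → S4
  read 'q': S4 → S4
  read 'p': S4 → S1
  read 'r': S1 → S4
  read 'r': S4 → S7
  read 'r': S7 → S3
  end S3, rejected
w4:
  start at S1
  read 'p': S1 → S3
  read 'q': S3 → S1
  read 'q': S1 → S7
  read 'r': S7 → S3
  read 'p': S3 → S4
  read 'p': S4 → S1
  read 'r': S1 → S4
  read 'p': S4 → S1
  read 'r': S1 → S4
  read 'q': S4 → S4
  read 'r': S4 → S7
  read 'r': S7 → S3
  read 'p': S3 → S4
  read 'q': S4 → S4
  read 'p': S4 → S1
  read 'q': S1 → S7
  read 'r': S7 → S3
  read 'p': S3 → S4
  read 'q': S4 → S4
  read 'r': S4 → S7
  read 'q': S7 → S6
  read 'p': S6 → S3
  read 'q': S3 → S1
  read 'r': S1 → S4
  read 'p': S4 → S1
  end S1, accepted

w1, w2, w4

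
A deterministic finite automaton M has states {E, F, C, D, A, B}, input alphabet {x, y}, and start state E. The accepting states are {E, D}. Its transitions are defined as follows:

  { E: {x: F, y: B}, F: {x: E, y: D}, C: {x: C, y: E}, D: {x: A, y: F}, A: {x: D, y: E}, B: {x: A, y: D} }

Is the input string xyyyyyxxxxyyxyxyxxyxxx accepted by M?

start at E
read 'x': E → F
read 'y': F → D
read 'y': D → F
read 'y': F → D
read 'y': D → F
read 'y': F → D
read 'x': D → A
read 'x': A → D
read 'x': D → A
read 'x': A → D
read 'y': D → F
read 'y': F → D
read 'x': D → A
read 'y': A → E
read 'x': E → F
read 'y': F → D
read 'x': D → A
read 'x': A → D
read 'y': D → F
read 'x': F → E
read 'x': E → F
read 'x': F → E
End state E is accepting.

Yes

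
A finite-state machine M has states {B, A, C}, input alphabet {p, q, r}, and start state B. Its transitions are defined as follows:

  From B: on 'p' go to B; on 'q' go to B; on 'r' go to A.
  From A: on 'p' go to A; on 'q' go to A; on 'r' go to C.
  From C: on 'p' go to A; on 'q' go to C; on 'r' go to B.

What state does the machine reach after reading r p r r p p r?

A

start at B
read 'r': B → A
read 'p': A → A
read 'r': A → C
read 'r': C → B
read 'p': B → B
read 'p': B → B
read 'r': B → A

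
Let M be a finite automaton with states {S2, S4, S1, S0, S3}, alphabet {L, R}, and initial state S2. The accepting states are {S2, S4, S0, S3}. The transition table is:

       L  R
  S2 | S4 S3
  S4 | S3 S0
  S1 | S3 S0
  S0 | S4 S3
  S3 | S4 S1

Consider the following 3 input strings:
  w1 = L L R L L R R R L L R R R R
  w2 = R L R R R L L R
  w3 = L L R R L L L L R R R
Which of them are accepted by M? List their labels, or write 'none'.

w1: Trace: S2 -L-> S4 -L-> S3 -R-> S1 -L-> S3 -L-> S4 -R-> S0 -R-> S3 -R-> S1 -L-> S3 -L-> S4 -R-> S0 -R-> S3 -R-> S1 -R-> S0  → end S0, accepted
w2: Trace: S2 -R-> S3 -L-> S4 -R-> S0 -R-> S3 -R-> S1 -L-> S3 -L-> S4 -R-> S0  → end S0, accepted
w3: Trace: S2 -L-> S4 -L-> S3 -R-> S1 -R-> S0 -L-> S4 -L-> S3 -L-> S4 -L-> S3 -R-> S1 -R-> S0 -R-> S3  → end S3, accepted

w1, w2, w3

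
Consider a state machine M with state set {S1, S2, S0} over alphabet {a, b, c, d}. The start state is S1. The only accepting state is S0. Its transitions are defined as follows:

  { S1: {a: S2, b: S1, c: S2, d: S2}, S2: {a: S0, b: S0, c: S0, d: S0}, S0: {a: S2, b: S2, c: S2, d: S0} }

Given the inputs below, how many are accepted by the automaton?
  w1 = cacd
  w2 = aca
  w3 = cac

1

w1:
  start at S1
  read 'c': S1 → S2
  read 'a': S2 → S0
  read 'c': S0 → S2
  read 'd': S2 → S0
  end S0, accepted
w2:
  start at S1
  read 'a': S1 → S2
  read 'c': S2 → S0
  read 'a': S0 → S2
  end S2, rejected
w3:
  start at S1
  read 'c': S1 → S2
  read 'a': S2 → S0
  read 'c': S0 → S2
  end S2, rejected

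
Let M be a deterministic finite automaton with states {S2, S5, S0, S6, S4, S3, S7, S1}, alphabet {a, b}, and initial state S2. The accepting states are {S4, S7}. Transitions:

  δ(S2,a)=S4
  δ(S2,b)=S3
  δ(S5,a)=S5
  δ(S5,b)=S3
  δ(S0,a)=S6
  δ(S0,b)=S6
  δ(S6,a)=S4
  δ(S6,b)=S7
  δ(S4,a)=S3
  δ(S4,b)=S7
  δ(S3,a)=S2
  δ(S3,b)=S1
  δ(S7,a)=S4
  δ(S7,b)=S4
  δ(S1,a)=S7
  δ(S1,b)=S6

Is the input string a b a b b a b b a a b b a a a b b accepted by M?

start at S2
read 'a': S2 → S4
read 'b': S4 → S7
read 'a': S7 → S4
read 'b': S4 → S7
read 'b': S7 → S4
read 'a': S4 → S3
read 'b': S3 → S1
read 'b': S1 → S6
read 'a': S6 → S4
read 'a': S4 → S3
read 'b': S3 → S1
read 'b': S1 → S6
read 'a': S6 → S4
read 'a': S4 → S3
read 'a': S3 → S2
read 'b': S2 → S3
read 'b': S3 → S1
End state S1 is not accepting.

No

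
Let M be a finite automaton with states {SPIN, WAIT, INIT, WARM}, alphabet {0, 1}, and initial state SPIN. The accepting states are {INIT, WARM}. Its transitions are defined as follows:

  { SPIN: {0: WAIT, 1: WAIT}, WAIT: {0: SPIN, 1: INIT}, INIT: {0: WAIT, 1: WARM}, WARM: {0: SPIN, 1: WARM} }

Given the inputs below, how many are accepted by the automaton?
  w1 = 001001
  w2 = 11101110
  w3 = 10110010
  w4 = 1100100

w1:
  start at SPIN
  read '0': SPIN → WAIT
  read '0': WAIT → SPIN
  read '1': SPIN → WAIT
  read '0': WAIT → SPIN
  read '0': SPIN → WAIT
  read '1': WAIT → INIT
  end INIT, accepted
w2:
  start at SPIN
  read '1': SPIN → WAIT
  read '1': WAIT → INIT
  read '1': INIT → WARM
  read '0': WARM → SPIN
  read '1': SPIN → WAIT
  read '1': WAIT → INIT
  read '1': INIT → WARM
  read '0': WARM → SPIN
  end SPIN, rejected
w3:
  start at SPIN
  read '1': SPIN → WAIT
  read '0': WAIT → SPIN
  read '1': SPIN → WAIT
  read '1': WAIT → INIT
  read '0': INIT → WAIT
  read '0': WAIT → SPIN
  read '1': SPIN → WAIT
  read '0': WAIT → SPIN
  end SPIN, rejected
w4:
  start at SPIN
  read '1': SPIN → WAIT
  read '1': WAIT → INIT
  read '0': INIT → WAIT
  read '0': WAIT → SPIN
  read '1': SPIN → WAIT
  read '0': WAIT → SPIN
  read '0': SPIN → WAIT
  end WAIT, rejected

1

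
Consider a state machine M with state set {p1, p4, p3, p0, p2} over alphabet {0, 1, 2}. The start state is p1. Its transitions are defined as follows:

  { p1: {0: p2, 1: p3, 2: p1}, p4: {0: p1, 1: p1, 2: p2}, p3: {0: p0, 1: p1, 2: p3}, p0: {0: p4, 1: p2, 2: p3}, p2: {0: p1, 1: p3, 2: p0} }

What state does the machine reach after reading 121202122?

p3

p1 → p3 → p3 → p1 → p1 → p2 → p0 → p2 → p0 → p3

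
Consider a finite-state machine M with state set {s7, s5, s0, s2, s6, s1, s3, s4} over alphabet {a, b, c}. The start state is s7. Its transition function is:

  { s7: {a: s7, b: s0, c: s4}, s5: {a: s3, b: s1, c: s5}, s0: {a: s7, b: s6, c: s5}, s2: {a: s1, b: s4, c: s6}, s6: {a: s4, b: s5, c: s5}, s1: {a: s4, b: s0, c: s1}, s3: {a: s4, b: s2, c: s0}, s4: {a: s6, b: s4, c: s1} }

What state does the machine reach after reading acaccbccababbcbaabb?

s7 → s7 → s4 → s6 → s5 → s5 → s1 → s1 → s1 → s4 → s4 → s6 → s5 → s1 → s1 → s0 → s7 → s7 → s0 → s6

s6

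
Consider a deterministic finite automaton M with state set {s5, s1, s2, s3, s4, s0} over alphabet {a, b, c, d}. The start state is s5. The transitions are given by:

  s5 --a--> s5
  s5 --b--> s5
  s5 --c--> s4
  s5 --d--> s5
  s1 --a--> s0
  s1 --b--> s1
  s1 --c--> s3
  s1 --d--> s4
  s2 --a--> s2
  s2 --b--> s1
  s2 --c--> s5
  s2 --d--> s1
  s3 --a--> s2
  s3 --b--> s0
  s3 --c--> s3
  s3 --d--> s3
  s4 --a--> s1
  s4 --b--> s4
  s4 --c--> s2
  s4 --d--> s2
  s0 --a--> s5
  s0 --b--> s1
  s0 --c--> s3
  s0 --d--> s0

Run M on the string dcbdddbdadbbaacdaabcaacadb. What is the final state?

s5

s5 → s5 → s4 → s4 → s2 → s1 → s4 → s4 → s2 → s2 → s1 → s1 → s1 → s0 → s5 → s4 → s2 → s2 → s2 → s1 → s3 → s2 → s2 → s5 → s5 → s5 → s5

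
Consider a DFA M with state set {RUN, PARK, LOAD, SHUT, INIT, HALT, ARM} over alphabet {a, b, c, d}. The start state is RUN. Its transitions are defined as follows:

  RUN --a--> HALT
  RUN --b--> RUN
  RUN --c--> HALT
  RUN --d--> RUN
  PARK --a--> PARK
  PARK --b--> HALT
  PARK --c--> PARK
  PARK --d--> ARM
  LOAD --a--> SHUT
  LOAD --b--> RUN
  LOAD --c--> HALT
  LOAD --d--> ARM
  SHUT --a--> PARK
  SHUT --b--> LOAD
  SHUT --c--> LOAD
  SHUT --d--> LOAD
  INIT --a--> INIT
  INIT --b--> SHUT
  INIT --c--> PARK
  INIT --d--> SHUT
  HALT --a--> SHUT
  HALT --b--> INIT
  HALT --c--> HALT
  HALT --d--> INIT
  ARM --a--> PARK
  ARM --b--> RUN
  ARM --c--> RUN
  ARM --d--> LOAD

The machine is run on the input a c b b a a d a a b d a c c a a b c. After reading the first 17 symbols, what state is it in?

HALT

start at RUN
read 'a': RUN → HALT
read 'c': HALT → HALT
read 'b': HALT → INIT
read 'b': INIT → SHUT
read 'a': SHUT → PARK
read 'a': PARK → PARK
read 'd': PARK → ARM
read 'a': ARM → PARK
read 'a': PARK → PARK
read 'b': PARK → HALT
read 'd': HALT → INIT
read 'a': INIT → INIT
read 'c': INIT → PARK
read 'c': PARK → PARK
read 'a': PARK → PARK
read 'a': PARK → PARK
read 'b': PARK → HALT
After 17 symbols: HALT.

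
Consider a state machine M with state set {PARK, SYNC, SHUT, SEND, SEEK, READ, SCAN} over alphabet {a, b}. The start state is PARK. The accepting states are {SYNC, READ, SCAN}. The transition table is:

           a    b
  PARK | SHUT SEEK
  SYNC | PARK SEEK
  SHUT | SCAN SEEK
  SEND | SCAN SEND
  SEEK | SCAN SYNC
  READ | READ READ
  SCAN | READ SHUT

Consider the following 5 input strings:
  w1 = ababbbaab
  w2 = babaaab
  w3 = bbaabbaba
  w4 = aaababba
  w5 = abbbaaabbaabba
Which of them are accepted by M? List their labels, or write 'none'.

w2, w3, w4, w5

w1:
  start at PARK
  read 'a': PARK → SHUT
  read 'b': SHUT → SEEK
  read 'a': SEEK → SCAN
  read 'b': SCAN → SHUT
  read 'b': SHUT → SEEK
  read 'b': SEEK → SYNC
  read 'a': SYNC → PARK
  read 'a': PARK → SHUT
  read 'b': SHUT → SEEK
  end SEEK, rejected
w2:
  start at PARK
  read 'b': PARK → SEEK
  read 'a': SEEK → SCAN
  read 'b': SCAN → SHUT
  read 'a': SHUT → SCAN
  read 'a': SCAN → READ
  read 'a': READ → READ
  read 'b': READ → READ
  end READ, accepted
w3:
  start at PARK
  read 'b': PARK → SEEK
  read 'b': SEEK → SYNC
  read 'a': SYNC → PARK
  read 'a': PARK → SHUT
  read 'b': SHUT → SEEK
  read 'b': SEEK → SYNC
  read 'a': SYNC → PARK
  read 'b': PARK → SEEK
  read 'a': SEEK → SCAN
  end SCAN, accepted
w4:
  start at PARK
  read 'a': PARK → SHUT
  read 'a': SHUT → SCAN
  read 'a': SCAN → READ
  read 'b': READ → READ
  read 'a': READ → READ
  read 'b': READ → READ
  read 'b': READ → READ
  read 'a': READ → READ
  end READ, accepted
w5:
  start at PARK
  read 'a': PARK → SHUT
  read 'b': SHUT → SEEK
  read 'b': SEEK → SYNC
  read 'b': SYNC → SEEK
  read 'a': SEEK → SCAN
  read 'a': SCAN → READ
  read 'a': READ → READ
  read 'b': READ → READ
  read 'b': READ → READ
  read 'a': READ → READ
  read 'a': READ → READ
  read 'b': READ → READ
  read 'b': READ → READ
  read 'a': READ → READ
  end READ, accepted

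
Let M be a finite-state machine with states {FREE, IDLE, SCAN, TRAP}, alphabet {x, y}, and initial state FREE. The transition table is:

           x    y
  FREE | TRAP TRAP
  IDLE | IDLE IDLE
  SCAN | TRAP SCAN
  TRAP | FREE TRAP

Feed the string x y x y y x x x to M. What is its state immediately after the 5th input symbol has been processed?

FREE → TRAP → TRAP → FREE → TRAP → TRAP
After 5 symbols: TRAP.

TRAP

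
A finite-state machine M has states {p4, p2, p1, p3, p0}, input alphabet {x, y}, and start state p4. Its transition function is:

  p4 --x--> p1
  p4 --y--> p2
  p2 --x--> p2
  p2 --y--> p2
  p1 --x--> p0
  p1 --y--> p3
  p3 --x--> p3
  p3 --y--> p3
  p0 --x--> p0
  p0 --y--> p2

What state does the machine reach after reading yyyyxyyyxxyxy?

Trace: p4 -y-> p2 -y-> p2 -y-> p2 -y-> p2 -x-> p2 -y-> p2 -y-> p2 -y-> p2 -x-> p2 -x-> p2 -y-> p2 -x-> p2 -y-> p2

p2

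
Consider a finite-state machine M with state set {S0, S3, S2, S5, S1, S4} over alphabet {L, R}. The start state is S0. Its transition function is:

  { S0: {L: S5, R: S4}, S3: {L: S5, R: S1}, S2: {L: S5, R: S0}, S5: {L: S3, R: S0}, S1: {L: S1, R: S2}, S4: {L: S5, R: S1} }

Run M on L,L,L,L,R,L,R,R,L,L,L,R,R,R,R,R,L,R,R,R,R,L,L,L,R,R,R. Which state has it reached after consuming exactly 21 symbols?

S0 → S5 → S3 → S5 → S3 → S1 → S1 → S2 → S0 → S5 → S3 → S5 → S0 → S4 → S1 → S2 → S0 → S5 → S0 → S4 → S1 → S2
After 21 symbols: S2.

S2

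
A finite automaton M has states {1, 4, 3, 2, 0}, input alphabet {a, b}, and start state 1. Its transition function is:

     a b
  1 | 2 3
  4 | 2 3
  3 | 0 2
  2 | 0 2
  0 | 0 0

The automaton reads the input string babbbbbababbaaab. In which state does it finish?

Trace: 1 -b-> 3 -a-> 0 -b-> 0 -b-> 0 -b-> 0 -b-> 0 -b-> 0 -a-> 0 -b-> 0 -a-> 0 -b-> 0 -b-> 0 -a-> 0 -a-> 0 -a-> 0 -b-> 0

0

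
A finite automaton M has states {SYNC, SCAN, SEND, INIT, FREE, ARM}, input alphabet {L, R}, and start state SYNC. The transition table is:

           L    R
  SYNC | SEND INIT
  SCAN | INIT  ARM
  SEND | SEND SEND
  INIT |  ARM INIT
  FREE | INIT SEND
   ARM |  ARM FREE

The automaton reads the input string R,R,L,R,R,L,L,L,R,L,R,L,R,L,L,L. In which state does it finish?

SEND

SYNC → INIT → INIT → ARM → FREE → SEND → SEND → SEND → SEND → SEND → SEND → SEND → SEND → SEND → SEND → SEND → SEND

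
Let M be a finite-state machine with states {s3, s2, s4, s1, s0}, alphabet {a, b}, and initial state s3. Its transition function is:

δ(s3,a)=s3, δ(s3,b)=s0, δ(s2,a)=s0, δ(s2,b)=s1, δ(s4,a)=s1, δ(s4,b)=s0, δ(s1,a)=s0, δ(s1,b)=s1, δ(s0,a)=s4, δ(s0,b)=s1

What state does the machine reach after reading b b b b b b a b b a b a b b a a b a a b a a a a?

Trace: s3 -b-> s0 -b-> s1 -b-> s1 -b-> s1 -b-> s1 -b-> s1 -a-> s0 -b-> s1 -b-> s1 -a-> s0 -b-> s1 -a-> s0 -b-> s1 -b-> s1 -a-> s0 -a-> s4 -b-> s0 -a-> s4 -a-> s1 -b-> s1 -a-> s0 -a-> s4 -a-> s1 -a-> s0

s0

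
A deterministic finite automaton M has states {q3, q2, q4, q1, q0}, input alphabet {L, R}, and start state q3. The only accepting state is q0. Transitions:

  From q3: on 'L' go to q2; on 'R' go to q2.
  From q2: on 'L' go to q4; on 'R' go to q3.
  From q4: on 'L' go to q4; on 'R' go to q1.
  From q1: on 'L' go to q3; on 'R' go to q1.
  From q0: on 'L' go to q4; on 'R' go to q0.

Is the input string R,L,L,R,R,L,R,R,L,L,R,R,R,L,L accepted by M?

No

start at q3
read 'R': q3 → q2
read 'L': q2 → q4
read 'L': q4 → q4
read 'R': q4 → q1
read 'R': q1 → q1
read 'L': q1 → q3
read 'R': q3 → q2
read 'R': q2 → q3
read 'L': q3 → q2
read 'L': q2 → q4
read 'R': q4 → q1
read 'R': q1 → q1
read 'R': q1 → q1
read 'L': q1 → q3
read 'L': q3 → q2
End state q2 is not accepting.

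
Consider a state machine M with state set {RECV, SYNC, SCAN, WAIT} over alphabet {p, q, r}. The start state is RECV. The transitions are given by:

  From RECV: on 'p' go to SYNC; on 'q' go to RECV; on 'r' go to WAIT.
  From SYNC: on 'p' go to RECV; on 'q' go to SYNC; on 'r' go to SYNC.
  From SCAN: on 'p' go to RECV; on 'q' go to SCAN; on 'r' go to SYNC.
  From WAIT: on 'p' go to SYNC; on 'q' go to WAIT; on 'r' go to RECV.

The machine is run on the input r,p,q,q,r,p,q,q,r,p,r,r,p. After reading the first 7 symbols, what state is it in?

Trace: RECV -r-> WAIT -p-> SYNC -q-> SYNC -q-> SYNC -r-> SYNC -p-> RECV -q-> RECV
After 7 symbols: RECV.

RECV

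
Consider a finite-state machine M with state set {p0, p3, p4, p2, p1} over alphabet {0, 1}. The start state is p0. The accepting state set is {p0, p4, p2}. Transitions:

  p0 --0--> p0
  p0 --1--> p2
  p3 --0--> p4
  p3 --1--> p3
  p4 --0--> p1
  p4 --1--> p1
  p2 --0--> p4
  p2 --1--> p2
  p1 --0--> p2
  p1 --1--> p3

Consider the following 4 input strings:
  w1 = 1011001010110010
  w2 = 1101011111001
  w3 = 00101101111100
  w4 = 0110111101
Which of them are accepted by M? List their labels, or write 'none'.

w1

w1: Trace: p0 -1-> p2 -0-> p4 -1-> p1 -1-> p3 -0-> p4 -0-> p1 -1-> p3 -0-> p4 -1-> p1 -0-> p2 -1-> p2 -1-> p2 -0-> p4 -0-> p1 -1-> p3 -0-> p4  → end p4, accepted
w2: Trace: p0 -1-> p2 -1-> p2 -0-> p4 -1-> p1 -0-> p2 -1-> p2 -1-> p2 -1-> p2 -1-> p2 -1-> p2 -0-> p4 -0-> p1 -1-> p3  → end p3, rejected
w3: Trace: p0 -0-> p0 -0-> p0 -1-> p2 -0-> p4 -1-> p1 -1-> p3 -0-> p4 -1-> p1 -1-> p3 -1-> p3 -1-> p3 -1-> p3 -0-> p4 -0-> p1  → end p1, rejected
w4: Trace: p0 -0-> p0 -1-> p2 -1-> p2 -0-> p4 -1-> p1 -1-> p3 -1-> p3 -1-> p3 -0-> p4 -1-> p1  → end p1, rejected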